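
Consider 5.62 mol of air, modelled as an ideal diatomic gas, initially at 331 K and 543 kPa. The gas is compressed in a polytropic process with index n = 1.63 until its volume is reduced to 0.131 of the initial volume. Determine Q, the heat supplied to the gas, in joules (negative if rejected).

V₁ = nRT₁/P₁ = 5.62×8.314×331/543 = 28.5 L.
Polytropic n=1.63: T₂ = T₁(V₁/V₂)^(n−1) = 331×(7.63)^0.63 = 1190 K; P₂ = P₁(V₁/V₂)^n = 14900 kPa.
W = (P₁V₁−P₂V₂)/(n−1) = (543×28.5−14900×3.73)/0.63 = -63800 J.
ΔU = nCvΔT = 5.62×20.8×(1190−331) = 100000 J.
Q = ΔU + W = 36700 J.

36700 J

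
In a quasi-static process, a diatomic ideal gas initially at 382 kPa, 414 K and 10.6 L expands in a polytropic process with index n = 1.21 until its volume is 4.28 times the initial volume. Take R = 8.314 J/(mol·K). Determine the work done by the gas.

5070 J

n = P₁V₁/(RT₁) = 382×10.6/(8.314×414) = 1.18 mol.
Polytropic n=1.21: T₂ = T₁(V₁/V₂)^(n−1) = 414×(0.234)^0.21 = 305 K; P₂ = P₁(V₁/V₂)^n = 65.8 kPa.
W = (P₁V₁−P₂V₂)/(n−1) = (382×10.6−65.8×45.4)/0.21 = 5070 J.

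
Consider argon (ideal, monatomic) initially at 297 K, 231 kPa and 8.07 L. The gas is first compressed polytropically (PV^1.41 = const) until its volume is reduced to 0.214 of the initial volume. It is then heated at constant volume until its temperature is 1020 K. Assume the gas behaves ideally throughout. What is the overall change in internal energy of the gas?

6810 J

n = P₁V₁/(RT₁) = 231×8.07/(8.314×297) = 0.755 mol.
Step 1 — Polytropic n=1.41: T₂ = T₁(V₁/V₂)^(n−1) = 297×(4.67)^0.41 = 559 K; P₂ = P₁(V₁/V₂)^n = 2030 kPa.
W = (P₁V₁−P₂V₂)/(n−1) = (231×8.07−2030×1.73)/0.41 = -4010 J.
ΔU = nCvΔT = 0.755×12.5×(559−297) = 2470 J.
Q = ΔU + W = -1540 J.
State after step 1: P = 2030 kPa, V = 1.73 L, T = 559 K.
Step 2 — Isochoric: V stays 1.73 L; P/T = const ⇒ T₂ = 1020 K, P₂ = 3710 kPa.
W = 0 (no volume change).
ΔU = nCvΔT = 0.755×12.5×(1020−559) = 4340 J.
Q = ΔU = 4340 J.
Net over both steps: W = -4010 J, Q = 2800 J, ΔU = 6810 J.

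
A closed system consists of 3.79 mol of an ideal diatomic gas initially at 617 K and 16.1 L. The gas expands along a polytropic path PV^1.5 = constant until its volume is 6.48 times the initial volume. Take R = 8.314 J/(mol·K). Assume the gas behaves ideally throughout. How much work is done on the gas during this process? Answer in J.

P₁ = nRT₁/V₁ = 3.79×8.314×617/16.1 = 1210 kPa.
Polytropic n=1.5: T₂ = T₁(V₁/V₂)^(n−1) = 617×(0.154)^0.50 = 242 K; P₂ = P₁(V₁/V₂)^n = 73.2 kPa.
W = (P₁V₁−P₂V₂)/(n−1) = (1210×16.1−73.2×104)/0.50 = 23600 J.
Work done on the gas = −W_by = -23600 J.

-23600 J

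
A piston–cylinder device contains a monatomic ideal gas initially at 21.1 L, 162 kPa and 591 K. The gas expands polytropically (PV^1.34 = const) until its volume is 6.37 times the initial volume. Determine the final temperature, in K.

315 K

Polytropic n=1.34: T₂ = T₁(V₁/V₂)^(n−1) = 591×(0.157)^0.34 = 315 K; P₂ = P₁(V₁/V₂)^n = 13.6 kPa.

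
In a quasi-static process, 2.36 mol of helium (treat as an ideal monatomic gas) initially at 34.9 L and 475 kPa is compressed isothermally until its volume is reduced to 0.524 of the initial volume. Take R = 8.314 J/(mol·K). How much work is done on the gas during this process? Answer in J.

T₁ = P₁V₁/(nR) = 475×34.9/(2.36×8.314) = 845 K.
Isothermal: T stays 845 K; PV = const ⇒ V₂ = 18.3 L, P₂ = 906 kPa.
W = nRT ln(V₂/V₁) = 2.36×8.314×845×ln(0.524) = -10700 J.
Work done on the gas = −W_by = 10700 J.

10700 J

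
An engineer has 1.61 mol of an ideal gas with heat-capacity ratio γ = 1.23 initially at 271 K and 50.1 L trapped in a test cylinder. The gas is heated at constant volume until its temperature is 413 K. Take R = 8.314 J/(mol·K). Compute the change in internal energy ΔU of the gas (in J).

P₁ = nRT₁/V₁ = 1.61×8.314×271/50.1 = 72.4 kPa.
Isochoric: V stays 50.1 L; P/T = const ⇒ T₂ = 413 K, P₂ = 110 kPa.
For an ideal gas ΔU = nCvΔT with Cv = R/(γ−1) = 36.1 J/(mol·K).
ΔU = 1.61×36.1×(413−271) = 8260 J.

8260 J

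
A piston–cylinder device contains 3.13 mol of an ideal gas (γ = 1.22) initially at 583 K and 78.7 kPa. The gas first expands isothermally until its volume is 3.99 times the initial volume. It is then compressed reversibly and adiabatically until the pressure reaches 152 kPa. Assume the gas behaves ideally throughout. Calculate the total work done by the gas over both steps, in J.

V₁ = nRT₁/P₁ = 3.13×8.314×583/78.7 = 193 L.
Step 1 — Isothermal: T stays 583 K; PV = const ⇒ V₂ = 769 L, P₂ = 19.7 kPa.
ΔU = 0 (ideal gas, T constant).
W = nRT ln(V₂/V₁) = 3.13×8.314×583×ln(3.99) = 21000 J.
Q = ΔU + W = 21000 J.
State after step 1: P = 19.7 kPa, V = 769 L, T = 583 K.
Step 2 — Adiabatic: T₂/T₁ = (P₂/P₁)^((γ−1)/γ) ⇒ T₂ = 583×(7.71)^0.180 = 843 K; V₂ = 144 L.
ΔU = nCvΔT = 3.13×37.8×(843−583) = 30700 J.
Q = 0 for an adiabatic process, so W = −ΔU = -30700 J.
Net over both steps: W = -9710 J, Q = 21000 J, ΔU = 30700 J.

-9710 J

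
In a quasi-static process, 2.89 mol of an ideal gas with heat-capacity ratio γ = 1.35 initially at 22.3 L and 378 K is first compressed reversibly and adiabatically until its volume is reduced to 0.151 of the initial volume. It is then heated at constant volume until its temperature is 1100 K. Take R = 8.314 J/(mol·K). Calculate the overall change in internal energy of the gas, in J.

P₁ = nRT₁/V₁ = 2.89×8.314×378/22.3 = 407 kPa.
Step 1 — Adiabatic: TV^(γ−1) = const ⇒ T₂ = 378×(6.62)^0.350 = 733 K; PV^γ = const ⇒ P₂ = 5230 kPa.
ΔU = nCvΔT = 2.89×23.8×(733−378) = 24300 J.
Q = 0 for an adiabatic process, so W = −ΔU = -24300 J.
State after step 1: P = 5230 kPa, V = 3.37 L, T = 733 K.
Step 2 — Isochoric: V stays 3.37 L; P/T = const ⇒ T₂ = 1100 K, P₂ = 7850 kPa.
W = 0 (no volume change).
ΔU = nCvΔT = 2.89×23.8×(1100−733) = 25200 J.
Q = ΔU = 25200 J.
Net over both steps: W = -24300 J, Q = 25200 J, ΔU = 49600 J.

49600 J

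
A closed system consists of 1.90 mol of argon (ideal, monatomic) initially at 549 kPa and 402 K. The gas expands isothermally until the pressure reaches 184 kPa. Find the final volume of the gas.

34.5 L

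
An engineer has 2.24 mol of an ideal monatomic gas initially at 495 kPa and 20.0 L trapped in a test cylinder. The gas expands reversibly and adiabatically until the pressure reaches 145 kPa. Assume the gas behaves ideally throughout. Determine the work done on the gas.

-5760 J

T₁ = P₁V₁/(nR) = 495×20.0/(2.24×8.314) = 532 K.
Adiabatic: T₂/T₁ = (P₂/P₁)^((γ−1)/γ) ⇒ T₂ = 532×(0.293)^0.400 = 325 K; V₂ = 41.8 L.
ΔU = nCvΔT = 2.24×12.5×(325−532) = -5760 J.
Q = 0 for an adiabatic process, so W = −ΔU = 5760 J.
Work done on the gas = −W_by = -5760 J.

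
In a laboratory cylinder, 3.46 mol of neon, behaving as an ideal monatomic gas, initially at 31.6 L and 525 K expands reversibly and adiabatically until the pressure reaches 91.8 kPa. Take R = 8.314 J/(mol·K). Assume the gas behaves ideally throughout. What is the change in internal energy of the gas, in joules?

-10900 J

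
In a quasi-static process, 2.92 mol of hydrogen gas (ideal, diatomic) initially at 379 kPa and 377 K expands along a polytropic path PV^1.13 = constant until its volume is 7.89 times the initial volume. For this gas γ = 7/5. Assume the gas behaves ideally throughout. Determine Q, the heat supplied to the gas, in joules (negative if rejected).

V₁ = nRT₁/P₁ = 2.92×8.314×377/379 = 24.1 L.
Polytropic n=1.13: T₂ = T₁(V₁/V₂)^(n−1) = 377×(0.127)^0.13 = 288 K; P₂ = P₁(V₁/V₂)^n = 36.7 kPa.
W = (P₁V₁−P₂V₂)/(n−1) = (379×24.1−36.7×191)/0.13 = 16600 J.
ΔU = nCvΔT = 2.92×20.8×(288−377) = -5390 J.
Q = ΔU + W = 11200 J.

11200 J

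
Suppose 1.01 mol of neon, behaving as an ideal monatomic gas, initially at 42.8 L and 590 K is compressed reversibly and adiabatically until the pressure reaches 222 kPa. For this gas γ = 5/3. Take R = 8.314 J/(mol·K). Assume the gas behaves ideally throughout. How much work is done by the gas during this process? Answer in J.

P₁ = nRT₁/V₁ = 1.01×8.314×590/42.8 = 116 kPa.
Adiabatic: T₂/T₁ = (P₂/P₁)^((γ−1)/γ) ⇒ T₂ = 590×(1.92)^0.400 = 766 K; V₂ = 29.0 L.
ΔU = nCvΔT = 1.01×12.5×(766−590) = 2210 J.
Q = 0 for an adiabatic process, so W = −ΔU = -2210 J.

-2210 J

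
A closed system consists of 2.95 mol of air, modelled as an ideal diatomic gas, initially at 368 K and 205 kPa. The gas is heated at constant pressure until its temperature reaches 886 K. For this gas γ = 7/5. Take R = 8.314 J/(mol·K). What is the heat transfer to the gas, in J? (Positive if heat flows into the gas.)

V₁ = nRT₁/P₁ = 2.95×8.314×368/205 = 44.0 L.
Isobaric: P stays 205 kPa; V/T = const ⇒ T₂ = 886 K, V₂ = 106 L.
W = PΔV = 205×(106−44.0) kPa·L = 12700 J.
ΔU = nCvΔT = 2.95×20.8×(886−368) = 31800 J.
Q = ΔU + W = nCpΔT = 44500 J.

44500 J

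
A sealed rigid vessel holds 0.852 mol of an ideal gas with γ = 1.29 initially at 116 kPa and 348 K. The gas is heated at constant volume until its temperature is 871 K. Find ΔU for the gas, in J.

12800 J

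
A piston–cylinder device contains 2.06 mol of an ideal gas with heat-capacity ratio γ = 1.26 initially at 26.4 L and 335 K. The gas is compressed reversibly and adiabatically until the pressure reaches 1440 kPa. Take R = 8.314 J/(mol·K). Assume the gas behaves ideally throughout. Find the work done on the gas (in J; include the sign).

10500 J

P₁ = nRT₁/V₁ = 2.06×8.314×335/26.4 = 217 kPa.
Adiabatic: T₂/T₁ = (P₂/P₁)^((γ−1)/γ) ⇒ T₂ = 335×(6.63)^0.206 = 495 K; V₂ = 5.89 L.
ΔU = nCvΔT = 2.06×32.0×(495−335) = 10500 J.
Q = 0 for an adiabatic process, so W = −ΔU = -10500 J.
Work done on the gas = −W_by = 10500 J.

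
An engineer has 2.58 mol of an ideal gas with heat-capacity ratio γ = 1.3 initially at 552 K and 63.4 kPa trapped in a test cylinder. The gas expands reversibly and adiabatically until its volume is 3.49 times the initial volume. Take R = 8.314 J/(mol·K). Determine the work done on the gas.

V₁ = nRT₁/P₁ = 2.58×8.314×552/63.4 = 187 L.
Adiabatic: TV^(γ−1) = const ⇒ T₂ = 552×(0.287)^0.300 = 379 K; PV^γ = const ⇒ P₂ = 12.5 kPa.
ΔU = nCvΔT = 2.58×27.7×(379−552) = -12300 J.
Q = 0 for an adiabatic process, so W = −ΔU = 12300 J.
Work done on the gas = −W_by = -12300 J.

-12300 J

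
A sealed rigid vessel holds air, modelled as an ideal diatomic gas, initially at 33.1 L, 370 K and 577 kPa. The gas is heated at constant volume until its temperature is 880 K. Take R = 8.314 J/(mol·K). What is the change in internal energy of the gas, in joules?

65800 J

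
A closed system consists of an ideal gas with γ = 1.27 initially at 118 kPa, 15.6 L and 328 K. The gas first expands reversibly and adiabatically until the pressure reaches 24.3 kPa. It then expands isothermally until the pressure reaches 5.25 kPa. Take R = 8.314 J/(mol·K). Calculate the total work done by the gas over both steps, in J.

n = P₁V₁/(RT₁) = 118×15.6/(8.314×328) = 0.675 mol.
Step 1 — Adiabatic: T₂/T₁ = (P₂/P₁)^((γ−1)/γ) ⇒ T₂ = 328×(0.206)^0.213 = 234 K; V₂ = 54.1 L.
ΔU = nCvΔT = 0.675×30.8×(234−328) = -1950 J.
Q = 0 for an adiabatic process, so W = −ΔU = 1950 J.
State after step 1: P = 24.3 kPa, V = 54.1 L, T = 234 K.
Step 2 — Isothermal: T stays 234 K; PV = const ⇒ V₂ = 251 L, P₂ = 5.25 kPa.
ΔU = 0 (ideal gas, T constant).
W = nRT ln(V₂/V₁) = 0.675×8.314×234×ln(4.63) = 2020 J.
Q = ΔU + W = 2020 J.
Net over both steps: W = 3960 J, Q = 2020 J, ΔU = -1950 J.

3960 J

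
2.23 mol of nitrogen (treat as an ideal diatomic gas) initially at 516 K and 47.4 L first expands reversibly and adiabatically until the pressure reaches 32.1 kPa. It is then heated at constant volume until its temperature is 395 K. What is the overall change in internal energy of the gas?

-5610 J

P₁ = nRT₁/V₁ = 2.23×8.314×516/47.4 = 202 kPa.
Step 1 — Adiabatic: T₂/T₁ = (P₂/P₁)^((γ−1)/γ) ⇒ T₂ = 516×(0.159)^0.286 = 305 K; V₂ = 176 L.
ΔU = nCvΔT = 2.23×20.8×(305−516) = -9770 J.
Q = 0 for an adiabatic process, so W = −ΔU = 9770 J.
State after step 1: P = 32.1 kPa, V = 176 L, T = 305 K.
Step 2 — Isochoric: V stays 176 L; P/T = const ⇒ T₂ = 395 K, P₂ = 41.6 kPa.
W = 0 (no volume change).
ΔU = nCvΔT = 2.23×20.8×(395−305) = 4160 J.
Q = ΔU = 4160 J.
Net over both steps: W = 9770 J, Q = 4160 J, ΔU = -5610 J.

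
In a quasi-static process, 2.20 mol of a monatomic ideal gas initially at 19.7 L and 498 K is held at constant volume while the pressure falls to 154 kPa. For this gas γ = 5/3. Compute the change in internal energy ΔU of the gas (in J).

-9110 J

P₁ = nRT₁/V₁ = 2.20×8.314×498/19.7 = 462 kPa.
Isochoric: V stays 19.7 L; P/T = const ⇒ T₂ = 166 K, P₂ = 154 kPa.
For an ideal gas ΔU = nCvΔT with Cv = (3/2)R = 12.5 J/(mol·K).
ΔU = 2.20×12.5×(166−498) = -9110 J.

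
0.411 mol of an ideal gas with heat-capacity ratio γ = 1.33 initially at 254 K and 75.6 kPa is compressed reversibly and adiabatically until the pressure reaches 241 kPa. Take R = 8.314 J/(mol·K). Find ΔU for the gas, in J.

877 J

V₁ = nRT₁/P₁ = 0.411×8.314×254/75.6 = 11.5 L.
Adiabatic: T₂/T₁ = (P₂/P₁)^((γ−1)/γ) ⇒ T₂ = 254×(3.19)^0.248 = 339 K; V₂ = 4.80 L.
For an ideal gas ΔU = nCvΔT with Cv = R/(γ−1) = 25.2 J/(mol·K).
ΔU = 0.411×25.2×(339−254) = 877 J.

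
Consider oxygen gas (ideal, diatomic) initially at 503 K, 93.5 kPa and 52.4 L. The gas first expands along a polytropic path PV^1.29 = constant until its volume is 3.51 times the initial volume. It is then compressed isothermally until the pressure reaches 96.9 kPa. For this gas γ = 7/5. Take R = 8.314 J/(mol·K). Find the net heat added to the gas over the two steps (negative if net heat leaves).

-4220 J

n = P₁V₁/(RT₁) = 93.5×52.4/(8.314×503) = 1.17 mol.
Step 1 — Polytropic n=1.29: T₂ = T₁(V₁/V₂)^(n−1) = 503×(0.285)^0.29 = 349 K; P₂ = P₁(V₁/V₂)^n = 18.5 kPa.
W = (P₁V₁−P₂V₂)/(n−1) = (93.5×52.4−18.5×184)/0.29 = 5160 J.
ΔU = nCvΔT = 1.17×20.8×(349−503) = -3740 J.
Q = ΔU + W = 1420 J.
State after step 1: P = 18.5 kPa, V = 184 L, T = 349 K.
Step 2 — Isothermal: T stays 349 K; PV = const ⇒ V₂ = 35.1 L, P₂ = 96.9 kPa.
ΔU = 0 (ideal gas, T constant).
W = nRT ln(V₂/V₁) = 1.17×8.314×349×ln(0.191) = -5640 J.
Q = ΔU + W = -5640 J.
Net over both steps: W = -479 J, Q = -4220 J, ΔU = -3740 J.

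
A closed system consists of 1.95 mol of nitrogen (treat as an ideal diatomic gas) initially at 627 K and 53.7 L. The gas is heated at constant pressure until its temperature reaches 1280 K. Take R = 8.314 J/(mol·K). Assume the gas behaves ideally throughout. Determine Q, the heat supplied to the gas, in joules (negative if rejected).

P₁ = nRT₁/V₁ = 1.95×8.314×627/53.7 = 189 kPa.
Isobaric: P stays 189 kPa; V/T = const ⇒ T₂ = 1280 K, V₂ = 110 L.
W = PΔV = 189×(110−53.7) kPa·L = 10600 J.
ΔU = nCvΔT = 1.95×20.8×(1280−627) = 26500 J.
Q = ΔU + W = nCpΔT = 37100 J.

37100 J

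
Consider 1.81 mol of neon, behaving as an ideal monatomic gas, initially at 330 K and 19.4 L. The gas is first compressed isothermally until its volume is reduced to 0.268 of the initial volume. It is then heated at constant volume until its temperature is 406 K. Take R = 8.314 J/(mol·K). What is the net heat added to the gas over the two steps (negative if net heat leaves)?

-4820 J

P₁ = nRT₁/V₁ = 1.81×8.314×330/19.4 = 256 kPa.
Step 1 — Isothermal: T stays 330 K; PV = const ⇒ V₂ = 5.20 L, P₂ = 955 kPa.
ΔU = 0 (ideal gas, T constant).
W = nRT ln(V₂/V₁) = 1.81×8.314×330×ln(0.268) = -6540 J.
Q = ΔU + W = -6540 J.
State after step 1: P = 955 kPa, V = 5.20 L, T = 330 K.
Step 2 — Isochoric: V stays 5.20 L; P/T = const ⇒ T₂ = 406 K, P₂ = 1180 kPa.
W = 0 (no volume change).
ΔU = nCvΔT = 1.81×12.5×(406−330) = 1720 J.
Q = ΔU = 1720 J.
Net over both steps: W = -6540 J, Q = -4820 J, ΔU = 1720 J.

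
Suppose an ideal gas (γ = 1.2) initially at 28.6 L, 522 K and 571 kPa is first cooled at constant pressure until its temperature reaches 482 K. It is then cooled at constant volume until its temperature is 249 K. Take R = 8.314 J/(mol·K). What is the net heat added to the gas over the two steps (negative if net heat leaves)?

-44000 J

n = P₁V₁/(RT₁) = 571×28.6/(8.314×522) = 3.76 mol.
Step 1 — Isobaric: P stays 571 kPa; V/T = const ⇒ T₂ = 482 K, V₂ = 26.4 L.
W = PΔV = 571×(26.4−28.6) kPa·L = -1250 J.
ΔU = nCvΔT = 3.76×41.6×(482−522) = -6260 J.
Q = ΔU + W = nCpΔT = -7510 J.
State after step 1: P = 571 kPa, V = 26.4 L, T = 482 K.
Step 2 — Isochoric: V stays 26.4 L; P/T = const ⇒ T₂ = 249 K, P₂ = 295 kPa.
W = 0 (no volume change).
ΔU = nCvΔT = 3.76×41.6×(249−482) = -36400 J.
Q = ΔU = -36400 J.
Net over both steps: W = -1250 J, Q = -44000 J, ΔU = -42700 J.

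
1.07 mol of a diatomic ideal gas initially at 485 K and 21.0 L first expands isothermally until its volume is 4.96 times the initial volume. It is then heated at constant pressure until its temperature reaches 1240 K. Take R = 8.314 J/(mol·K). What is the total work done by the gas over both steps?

P₁ = nRT₁/V₁ = 1.07×8.314×485/21.0 = 205 kPa.
Step 1 — Isothermal: T stays 485 K; PV = const ⇒ V₂ = 104 L, P₂ = 41.4 kPa.
ΔU = 0 (ideal gas, T constant).
W = nRT ln(V₂/V₁) = 1.07×8.314×485×ln(4.96) = 6910 J.
Q = ΔU + W = 6910 J.
State after step 1: P = 41.4 kPa, V = 104 L, T = 485 K.
Step 2 — Isobaric: P stays 41.4 kPa; V/T = const ⇒ T₂ = 1240 K, V₂ = 266 L.
W = PΔV = 41.4×(266−104) kPa·L = 6720 J.
ΔU = nCvΔT = 1.07×20.8×(1240−485) = 16800 J.
Q = ΔU + W = nCpΔT = 23500 J.
Net over both steps: W = 13600 J, Q = 30400 J, ΔU = 16800 J.

13600 J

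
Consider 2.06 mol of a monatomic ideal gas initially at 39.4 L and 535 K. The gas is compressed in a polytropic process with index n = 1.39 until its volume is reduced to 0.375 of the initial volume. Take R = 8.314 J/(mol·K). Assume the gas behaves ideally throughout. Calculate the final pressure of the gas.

909 kPa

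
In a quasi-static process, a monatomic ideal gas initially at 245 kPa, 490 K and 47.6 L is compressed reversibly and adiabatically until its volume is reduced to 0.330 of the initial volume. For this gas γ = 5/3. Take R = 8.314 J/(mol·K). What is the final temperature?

1030 K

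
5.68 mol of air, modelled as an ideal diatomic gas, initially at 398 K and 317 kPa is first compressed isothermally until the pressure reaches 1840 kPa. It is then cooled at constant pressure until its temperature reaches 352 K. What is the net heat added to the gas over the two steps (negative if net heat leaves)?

-40700 J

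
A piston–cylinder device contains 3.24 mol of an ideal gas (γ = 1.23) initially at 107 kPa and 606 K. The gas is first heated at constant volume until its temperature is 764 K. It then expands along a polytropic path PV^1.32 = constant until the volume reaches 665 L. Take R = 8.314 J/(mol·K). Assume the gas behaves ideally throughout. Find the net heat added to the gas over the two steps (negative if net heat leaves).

9050 J

V₁ = nRT₁/P₁ = 3.24×8.314×606/107 = 153 L.
Step 1 — Isochoric: V stays 153 L; P/T = const ⇒ T₂ = 764 K, P₂ = 135 kPa.
W = 0 (no volume change).
ΔU = nCvΔT = 3.24×36.1×(764−606) = 18500 J.
Q = ΔU = 18500 J.
State after step 1: P = 135 kPa, V = 153 L, T = 764 K.
Step 2 — Polytropic n=1.32: T₂ = T₁(V₁/V₂)^(n−1) = 764×(0.229)^0.32 = 477 K; P₂ = P₁(V₁/V₂)^n = 19.3 kPa.
W = (P₁V₁−P₂V₂)/(n−1) = (135×153−19.3×665)/0.32 = 24200 J.
ΔU = nCvΔT = 3.24×36.1×(477−764) = -33600 J.
Q = ΔU + W = -9450 J.
Net over both steps: W = 24200 J, Q = 9050 J, ΔU = -15100 J.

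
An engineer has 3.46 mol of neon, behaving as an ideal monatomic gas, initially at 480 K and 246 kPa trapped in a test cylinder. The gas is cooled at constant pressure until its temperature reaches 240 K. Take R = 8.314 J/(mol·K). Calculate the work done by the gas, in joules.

-6900 J

V₁ = nRT₁/P₁ = 3.46×8.314×480/246 = 56.1 L.
Isobaric: P stays 246 kPa; V/T = const ⇒ T₂ = 240 K, V₂ = 28.1 L.
W = PΔV = 246×(28.1−56.1) kPa·L = -6900 J.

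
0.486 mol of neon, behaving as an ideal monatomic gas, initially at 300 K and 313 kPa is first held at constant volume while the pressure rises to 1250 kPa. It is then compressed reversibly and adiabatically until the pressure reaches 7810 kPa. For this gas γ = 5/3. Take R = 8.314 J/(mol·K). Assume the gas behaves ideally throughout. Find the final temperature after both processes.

V₁ = nRT₁/P₁ = 0.486×8.314×300/313 = 3.87 L.
Step 1 — Isochoric: V stays 3.87 L; P/T = const ⇒ T₂ = 1200 K, P₂ = 1250 kPa.
W = 0 (no volume change).
ΔU = nCvΔT = 0.486×12.5×(1200−300) = 5440 J.
Q = ΔU = 5440 J.
State after step 1: P = 1250 kPa, V = 3.87 L, T = 1200 K.
Step 2 — Adiabatic: T₂/T₁ = (P₂/P₁)^((γ−1)/γ) ⇒ T₂ = 1200×(6.25)^0.400 = 2490 K; V₂ = 1.29 L.
ΔU = nCvΔT = 0.486×12.5×(2490−1200) = 7850 J.
Q = 0 for an adiabatic process, so W = −ΔU = -7850 J.
Net over both steps: W = -7850 J, Q = 5440 J, ΔU = 13300 J.

2490 K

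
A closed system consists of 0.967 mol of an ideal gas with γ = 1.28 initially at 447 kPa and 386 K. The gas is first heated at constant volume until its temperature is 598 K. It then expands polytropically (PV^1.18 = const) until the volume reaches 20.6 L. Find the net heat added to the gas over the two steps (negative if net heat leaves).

7780 J

V₁ = nRT₁/P₁ = 0.967×8.314×386/447 = 6.94 L.
Step 1 — Isochoric: V stays 6.94 L; P/T = const ⇒ T₂ = 598 K, P₂ = 693 kPa.
W = 0 (no volume change).
ΔU = nCvΔT = 0.967×29.7×(598−386) = 6090 J.
Q = ΔU = 6090 J.
State after step 1: P = 693 kPa, V = 6.94 L, T = 598 K.
Step 2 — Polytropic n=1.18: T₂ = T₁(V₁/V₂)^(n−1) = 598×(0.337)^0.18 = 492 K; P₂ = P₁(V₁/V₂)^n = 192 kPa.
W = (P₁V₁−P₂V₂)/(n−1) = (693×6.94−192×20.6)/0.18 = 4750 J.
ΔU = nCvΔT = 0.967×29.7×(492−598) = -3050 J.
Q = ΔU + W = 1700 J.
Net over both steps: W = 4750 J, Q = 7780 J, ΔU = 3030 J.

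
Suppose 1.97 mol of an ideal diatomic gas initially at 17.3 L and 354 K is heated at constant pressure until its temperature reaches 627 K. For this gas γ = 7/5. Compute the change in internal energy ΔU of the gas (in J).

P₁ = nRT₁/V₁ = 1.97×8.314×354/17.3 = 335 kPa.
Isobaric: P stays 335 kPa; V/T = const ⇒ T₂ = 627 K, V₂ = 30.6 L.
For an ideal gas ΔU = nCvΔT with Cv = (5/2)R = 20.8 J/(mol·K).
ΔU = 1.97×20.8×(627−354) = 11200 J.

11200 J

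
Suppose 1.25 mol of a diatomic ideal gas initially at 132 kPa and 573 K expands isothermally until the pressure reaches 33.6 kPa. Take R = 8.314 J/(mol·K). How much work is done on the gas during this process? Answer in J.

-8150 J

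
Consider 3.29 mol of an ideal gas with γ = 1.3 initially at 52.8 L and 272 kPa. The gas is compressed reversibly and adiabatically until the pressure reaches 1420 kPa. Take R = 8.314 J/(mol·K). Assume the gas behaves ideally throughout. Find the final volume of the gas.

T₁ = P₁V₁/(nR) = 272×52.8/(3.29×8.314) = 525 K.
Adiabatic: T₂/T₁ = (P₂/P₁)^((γ−1)/γ) ⇒ T₂ = 525×(5.22)^0.231 = 769 K; V₂ = 14.8 L.

14.8 L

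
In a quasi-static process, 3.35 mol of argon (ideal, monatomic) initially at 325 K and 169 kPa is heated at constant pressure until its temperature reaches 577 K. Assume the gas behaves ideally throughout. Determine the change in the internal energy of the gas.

V₁ = nRT₁/P₁ = 3.35×8.314×325/169 = 53.6 L.
Isobaric: P stays 169 kPa; V/T = const ⇒ T₂ = 577 K, V₂ = 95.1 L.
For an ideal gas ΔU = nCvΔT with Cv = (3/2)R = 12.5 J/(mol·K).
ΔU = 3.35×12.5×(577−325) = 10500 J.

10500 J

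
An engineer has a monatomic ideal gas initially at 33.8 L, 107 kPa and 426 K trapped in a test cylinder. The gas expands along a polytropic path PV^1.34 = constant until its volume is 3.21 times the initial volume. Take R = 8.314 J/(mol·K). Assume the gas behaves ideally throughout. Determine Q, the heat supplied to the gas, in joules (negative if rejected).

1710 J

n = P₁V₁/(RT₁) = 107×33.8/(8.314×426) = 1.02 mol.
Polytropic n=1.34: T₂ = T₁(V₁/V₂)^(n−1) = 426×(0.312)^0.34 = 287 K; P₂ = P₁(V₁/V₂)^n = 22.4 kPa.
W = (P₁V₁−P₂V₂)/(n−1) = (107×33.8−22.4×108)/0.34 = 3480 J.
ΔU = nCvΔT = 1.02×12.5×(287−426) = -1780 J.
Q = ΔU + W = 1710 J.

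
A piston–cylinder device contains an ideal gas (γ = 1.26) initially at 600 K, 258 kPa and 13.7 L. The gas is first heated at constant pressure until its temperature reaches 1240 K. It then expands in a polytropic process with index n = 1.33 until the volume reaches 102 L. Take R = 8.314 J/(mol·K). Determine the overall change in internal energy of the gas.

4810 J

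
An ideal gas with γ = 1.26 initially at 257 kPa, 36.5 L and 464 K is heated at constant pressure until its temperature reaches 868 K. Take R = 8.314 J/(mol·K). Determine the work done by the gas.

n = P₁V₁/(RT₁) = 257×36.5/(8.314×464) = 2.43 mol.
Isobaric: P stays 257 kPa; V/T = const ⇒ T₂ = 868 K, V₂ = 68.3 L.
W = PΔV = 257×(68.3−36.5) kPa·L = 8170 J.

8170 J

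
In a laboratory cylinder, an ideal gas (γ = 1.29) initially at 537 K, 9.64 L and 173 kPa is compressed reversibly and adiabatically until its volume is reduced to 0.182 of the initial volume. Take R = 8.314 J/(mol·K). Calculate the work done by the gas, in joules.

n = P₁V₁/(RT₁) = 173×9.64/(8.314×537) = 0.374 mol.
Adiabatic: TV^(γ−1) = const ⇒ T₂ = 537×(5.49)^0.290 = 880 K; PV^γ = const ⇒ P₂ = 1560 kPa.
ΔU = nCvΔT = 0.374×28.7×(880−537) = 3670 J.
Q = 0 for an adiabatic process, so W = −ΔU = -3670 J.

-3670 J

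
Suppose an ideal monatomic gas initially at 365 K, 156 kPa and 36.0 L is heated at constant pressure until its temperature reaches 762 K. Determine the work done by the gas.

n = P₁V₁/(RT₁) = 156×36.0/(8.314×365) = 1.85 mol.
Isobaric: P stays 156 kPa; V/T = const ⇒ T₂ = 762 K, V₂ = 75.2 L.
W = PΔV = 156×(75.2−36.0) kPa·L = 6110 J.

6110 J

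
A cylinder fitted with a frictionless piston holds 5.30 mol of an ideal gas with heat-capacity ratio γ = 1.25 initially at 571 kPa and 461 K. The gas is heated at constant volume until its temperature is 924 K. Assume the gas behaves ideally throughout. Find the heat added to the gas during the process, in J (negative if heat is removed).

81600 J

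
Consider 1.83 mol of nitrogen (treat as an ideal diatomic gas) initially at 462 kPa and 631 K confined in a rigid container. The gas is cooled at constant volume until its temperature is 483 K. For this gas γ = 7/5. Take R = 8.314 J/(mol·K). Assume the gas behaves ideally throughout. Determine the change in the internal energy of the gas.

-5630 J

V₁ = nRT₁/P₁ = 1.83×8.314×631/462 = 20.8 L.
Isochoric: V stays 20.8 L; P/T = const ⇒ T₂ = 483 K, P₂ = 354 kPa.
For an ideal gas ΔU = nCvΔT with Cv = (5/2)R = 20.8 J/(mol·K).
ΔU = 1.83×20.8×(483−631) = -5630 J.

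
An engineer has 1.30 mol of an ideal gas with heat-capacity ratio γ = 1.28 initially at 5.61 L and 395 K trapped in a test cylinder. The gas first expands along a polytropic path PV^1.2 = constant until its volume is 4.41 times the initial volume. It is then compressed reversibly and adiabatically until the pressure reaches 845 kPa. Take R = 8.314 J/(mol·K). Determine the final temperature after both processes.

443 K

P₁ = nRT₁/V₁ = 1.30×8.314×395/5.61 = 761 kPa.
Step 1 — Polytropic n=1.2: T₂ = T₁(V₁/V₂)^(n−1) = 395×(0.227)^0.20 = 294 K; P₂ = P₁(V₁/V₂)^n = 128 kPa.
W = (P₁V₁−P₂V₂)/(n−1) = (761×5.61−128×24.7)/0.20 = 5480 J.
ΔU = nCvΔT = 1.30×29.7×(294−395) = -3920 J.
Q = ΔU + W = 1570 J.
State after step 1: P = 128 kPa, V = 24.7 L, T = 294 K.
Step 2 — Adiabatic: T₂/T₁ = (P₂/P₁)^((γ−1)/γ) ⇒ T₂ = 294×(6.59)^0.219 = 443 K; V₂ = 5.67 L.
ΔU = nCvΔT = 1.30×29.7×(443−294) = 5780 J.
Q = 0 for an adiabatic process, so W = −ΔU = -5780 J.
Net over both steps: W = -303 J, Q = 1570 J, ΔU = 1870 J.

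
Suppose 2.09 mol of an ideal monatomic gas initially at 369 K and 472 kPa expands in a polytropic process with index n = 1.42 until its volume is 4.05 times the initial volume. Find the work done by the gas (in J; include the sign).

6780 J

V₁ = nRT₁/P₁ = 2.09×8.314×369/472 = 13.6 L.
Polytropic n=1.42: T₂ = T₁(V₁/V₂)^(n−1) = 369×(0.247)^0.42 = 205 K; P₂ = P₁(V₁/V₂)^n = 64.8 kPa.
W = (P₁V₁−P₂V₂)/(n−1) = (472×13.6−64.8×55.0)/0.42 = 6780 J.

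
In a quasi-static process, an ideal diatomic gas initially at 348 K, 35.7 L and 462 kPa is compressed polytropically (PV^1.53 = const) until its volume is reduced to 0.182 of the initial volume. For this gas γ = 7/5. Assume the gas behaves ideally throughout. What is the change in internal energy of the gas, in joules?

n = P₁V₁/(RT₁) = 462×35.7/(8.314×348) = 5.70 mol.
Polytropic n=1.53: T₂ = T₁(V₁/V₂)^(n−1) = 348×(5.49)^0.53 = 859 K; P₂ = P₁(V₁/V₂)^n = 6260 kPa.
For an ideal gas ΔU = nCvΔT with Cv = (5/2)R = 20.8 J/(mol·K).
ΔU = 5.70×20.8×(859−348) = 60500 J.

60500 J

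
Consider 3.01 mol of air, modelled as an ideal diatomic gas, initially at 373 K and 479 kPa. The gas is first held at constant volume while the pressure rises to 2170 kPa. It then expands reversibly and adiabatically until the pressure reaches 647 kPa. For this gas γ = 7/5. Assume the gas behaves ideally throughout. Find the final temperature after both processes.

1200 K

V₁ = nRT₁/P₁ = 3.01×8.314×373/479 = 19.5 L.
Step 1 — Isochoric: V stays 19.5 L; P/T = const ⇒ T₂ = 1690 K, P₂ = 2170 kPa.
W = 0 (no volume change).
ΔU = nCvΔT = 3.01×20.8×(1690−373) = 82400 J.
Q = ΔU = 82400 J.
State after step 1: P = 2170 kPa, V = 19.5 L, T = 1690 K.
Step 2 — Adiabatic: T₂/T₁ = (P₂/P₁)^((γ−1)/γ) ⇒ T₂ = 1690×(0.298)^0.286 = 1200 K; V₂ = 46.3 L.
ΔU = nCvΔT = 3.01×20.8×(1200−1690) = -30900 J.
Q = 0 for an adiabatic process, so W = −ΔU = 30900 J.
Net over both steps: W = 30900 J, Q = 82400 J, ΔU = 51500 J.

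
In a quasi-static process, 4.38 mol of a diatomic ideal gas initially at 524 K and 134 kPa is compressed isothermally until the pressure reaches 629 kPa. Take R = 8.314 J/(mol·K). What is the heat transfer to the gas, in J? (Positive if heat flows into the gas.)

V₁ = nRT₁/P₁ = 4.38×8.314×524/134 = 142 L.
Isothermal: T stays 524 K; PV = const ⇒ V₂ = 30.3 L, P₂ = 629 kPa.
ΔU = 0 (ideal gas, T constant).
W = nRT ln(V₂/V₁) = 4.38×8.314×524×ln(0.213) = -29500 J.
Q = ΔU + W = -29500 J.

-29500 J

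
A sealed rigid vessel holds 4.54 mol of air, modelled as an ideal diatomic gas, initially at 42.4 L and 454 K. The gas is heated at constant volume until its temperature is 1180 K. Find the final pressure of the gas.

1050 kPa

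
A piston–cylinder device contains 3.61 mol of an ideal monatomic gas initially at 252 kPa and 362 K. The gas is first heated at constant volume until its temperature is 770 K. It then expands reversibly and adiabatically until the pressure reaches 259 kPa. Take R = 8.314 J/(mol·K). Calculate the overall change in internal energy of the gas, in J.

V₁ = nRT₁/P₁ = 3.61×8.314×362/252 = 43.1 L.
Step 1 — Isochoric: V stays 43.1 L; P/T = const ⇒ T₂ = 770 K, P₂ = 536 kPa.
W = 0 (no volume change).
ΔU = nCvΔT = 3.61×12.5×(770−362) = 18400 J.
Q = ΔU = 18400 J.
State after step 1: P = 536 kPa, V = 43.1 L, T = 770 K.
Step 2 — Adiabatic: T₂/T₁ = (P₂/P₁)^((γ−1)/γ) ⇒ T₂ = 770×(0.483)^0.400 = 576 K; V₂ = 66.7 L.
ΔU = nCvΔT = 3.61×12.5×(576−770) = -8750 J.
Q = 0 for an adiabatic process, so W = −ΔU = 8750 J.
Net over both steps: W = 8750 J, Q = 18400 J, ΔU = 9620 J.

9620 J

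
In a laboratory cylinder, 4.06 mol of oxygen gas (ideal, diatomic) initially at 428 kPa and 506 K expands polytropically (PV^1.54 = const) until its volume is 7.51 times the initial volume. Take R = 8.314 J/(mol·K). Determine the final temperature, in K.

V₁ = nRT₁/P₁ = 4.06×8.314×506/428 = 39.9 L.
Polytropic n=1.54: T₂ = T₁(V₁/V₂)^(n−1) = 506×(0.133)^0.54 = 170 K; P₂ = P₁(V₁/V₂)^n = 19.2 kPa.

170 K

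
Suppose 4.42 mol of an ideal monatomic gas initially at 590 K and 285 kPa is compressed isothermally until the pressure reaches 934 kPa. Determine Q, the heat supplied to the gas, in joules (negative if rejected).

-25700 J

V₁ = nRT₁/P₁ = 4.42×8.314×590/285 = 76.1 L.
Isothermal: T stays 590 K; PV = const ⇒ V₂ = 23.2 L, P₂ = 934 kPa.
ΔU = 0 (ideal gas, T constant).
W = nRT ln(V₂/V₁) = 4.42×8.314×590×ln(0.305) = -25700 J.
Q = ΔU + W = -25700 J.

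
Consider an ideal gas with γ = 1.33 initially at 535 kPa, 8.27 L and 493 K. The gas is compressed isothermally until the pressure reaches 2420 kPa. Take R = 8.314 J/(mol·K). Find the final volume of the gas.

Isothermal: T stays 493 K; PV = const ⇒ V₂ = 1.83 L, P₂ = 2420 kPa.

1.83 L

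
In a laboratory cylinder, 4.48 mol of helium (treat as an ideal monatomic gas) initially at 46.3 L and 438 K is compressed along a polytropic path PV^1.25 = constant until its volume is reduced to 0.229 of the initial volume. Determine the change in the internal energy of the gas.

10900 J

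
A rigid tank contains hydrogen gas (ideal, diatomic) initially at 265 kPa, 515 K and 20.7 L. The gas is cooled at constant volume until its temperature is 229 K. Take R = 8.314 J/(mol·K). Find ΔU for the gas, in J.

n = P₁V₁/(RT₁) = 265×20.7/(8.314×515) = 1.28 mol.
Isochoric: V stays 20.7 L; P/T = const ⇒ T₂ = 229 K, P₂ = 118 kPa.
For an ideal gas ΔU = nCvΔT with Cv = (5/2)R = 20.8 J/(mol·K).
ΔU = 1.28×20.8×(229−515) = -7620 J.

-7620 J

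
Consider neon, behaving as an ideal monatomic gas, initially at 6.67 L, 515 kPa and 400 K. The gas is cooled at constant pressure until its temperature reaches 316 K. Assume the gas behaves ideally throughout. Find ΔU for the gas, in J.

-1080 J

n = P₁V₁/(RT₁) = 515×6.67/(8.314×400) = 1.03 mol.
Isobaric: P stays 515 kPa; V/T = const ⇒ T₂ = 316 K, V₂ = 5.27 L.
For an ideal gas ΔU = nCvΔT with Cv = (3/2)R = 12.5 J/(mol·K).
ΔU = 1.03×12.5×(316−400) = -1080 J.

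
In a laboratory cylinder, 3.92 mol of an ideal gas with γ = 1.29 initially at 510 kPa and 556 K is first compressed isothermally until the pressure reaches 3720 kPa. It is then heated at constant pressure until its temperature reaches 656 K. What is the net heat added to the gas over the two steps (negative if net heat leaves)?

-21500 J

V₁ = nRT₁/P₁ = 3.92×8.314×556/510 = 35.5 L.
Step 1 — Isothermal: T stays 556 K; PV = const ⇒ V₂ = 4.87 L, P₂ = 3720 kPa.
ΔU = 0 (ideal gas, T constant).
W = nRT ln(V₂/V₁) = 3.92×8.314×556×ln(0.137) = -36000 J.
Q = ΔU + W = -36000 J.
State after step 1: P = 3720 kPa, V = 4.87 L, T = 556 K.
Step 2 — Isobaric: P stays 3720 kPa; V/T = const ⇒ T₂ = 656 K, V₂ = 5.75 L.
W = PΔV = 3720×(5.75−4.87) kPa·L = 3260 J.
ΔU = nCvΔT = 3.92×28.7×(656−556) = 11200 J.
Q = ΔU + W = nCpΔT = 14500 J.
Net over both steps: W = -32700 J, Q = -21500 J, ΔU = 11200 J.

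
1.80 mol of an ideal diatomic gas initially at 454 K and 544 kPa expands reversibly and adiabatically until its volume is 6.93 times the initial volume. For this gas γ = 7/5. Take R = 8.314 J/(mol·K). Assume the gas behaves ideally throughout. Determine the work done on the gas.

V₁ = nRT₁/P₁ = 1.80×8.314×454/544 = 12.5 L.
Adiabatic: TV^(γ−1) = const ⇒ T₂ = 454×(0.144)^0.400 = 209 K; PV^γ = const ⇒ P₂ = 36.2 kPa.
ΔU = nCvΔT = 1.80×20.8×(209−454) = -9160 J.
Q = 0 for an adiabatic process, so W = −ΔU = 9160 J.
Work done on the gas = −W_by = -9160 J.

-9160 J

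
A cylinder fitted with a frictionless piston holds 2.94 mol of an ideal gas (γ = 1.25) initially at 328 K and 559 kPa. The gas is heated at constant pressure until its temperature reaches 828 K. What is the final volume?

V₁ = nRT₁/P₁ = 2.94×8.314×328/559 = 14.3 L.
Isobaric: P stays 559 kPa; V/T = const ⇒ T₂ = 828 K, V₂ = 36.2 L.

36.2 L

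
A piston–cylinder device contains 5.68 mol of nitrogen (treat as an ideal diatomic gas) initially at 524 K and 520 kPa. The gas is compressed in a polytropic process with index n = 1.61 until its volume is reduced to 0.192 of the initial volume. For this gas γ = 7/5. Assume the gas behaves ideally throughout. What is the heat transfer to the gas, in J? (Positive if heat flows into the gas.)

37000 J

V₁ = nRT₁/P₁ = 5.68×8.314×524/520 = 47.6 L.
Polytropic n=1.61: T₂ = T₁(V₁/V₂)^(n−1) = 524×(5.21)^0.61 = 1430 K; P₂ = P₁(V₁/V₂)^n = 7410 kPa.
W = (P₁V₁−P₂V₂)/(n−1) = (520×47.6−7410×9.14)/0.61 = -70400 J.
ΔU = nCvΔT = 5.68×20.8×(1430−524) = 107000 J.
Q = ΔU + W = 37000 J.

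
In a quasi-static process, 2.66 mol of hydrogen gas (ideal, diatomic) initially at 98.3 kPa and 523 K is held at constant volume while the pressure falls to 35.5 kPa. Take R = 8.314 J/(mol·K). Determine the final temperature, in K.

189 K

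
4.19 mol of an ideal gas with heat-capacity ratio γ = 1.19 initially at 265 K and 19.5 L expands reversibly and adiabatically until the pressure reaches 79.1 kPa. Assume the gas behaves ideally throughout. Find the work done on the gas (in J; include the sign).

-12100 J

P₁ = nRT₁/V₁ = 4.19×8.314×265/19.5 = 473 kPa.
Adiabatic: T₂/T₁ = (P₂/P₁)^((γ−1)/γ) ⇒ T₂ = 265×(0.167)^0.160 = 199 K; V₂ = 87.7 L.
ΔU = nCvΔT = 4.19×43.8×(199−265) = -12100 J.
Q = 0 for an adiabatic process, so W = −ΔU = 12100 J.
Work done on the gas = −W_by = -12100 J.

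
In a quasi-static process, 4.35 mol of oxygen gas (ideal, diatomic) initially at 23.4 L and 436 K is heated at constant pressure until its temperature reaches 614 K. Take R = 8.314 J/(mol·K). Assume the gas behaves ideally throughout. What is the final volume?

P₁ = nRT₁/V₁ = 4.35×8.314×436/23.4 = 674 kPa.
Isobaric: P stays 674 kPa; V/T = const ⇒ T₂ = 614 K, V₂ = 33.0 L.

33.0 L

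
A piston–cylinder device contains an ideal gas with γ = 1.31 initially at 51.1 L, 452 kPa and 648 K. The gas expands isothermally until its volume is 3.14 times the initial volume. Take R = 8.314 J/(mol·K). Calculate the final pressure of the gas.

Isothermal: T stays 648 K; PV = const ⇒ V₂ = 160 L, P₂ = 144 kPa.

144 kPa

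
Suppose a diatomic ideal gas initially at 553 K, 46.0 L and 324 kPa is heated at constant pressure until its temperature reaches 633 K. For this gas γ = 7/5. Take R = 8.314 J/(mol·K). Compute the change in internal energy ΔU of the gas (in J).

n = P₁V₁/(RT₁) = 324×46.0/(8.314×553) = 3.24 mol.
Isobaric: P stays 324 kPa; V/T = const ⇒ T₂ = 633 K, V₂ = 52.7 L.
For an ideal gas ΔU = nCvΔT with Cv = (5/2)R = 20.8 J/(mol·K).
ΔU = 3.24×20.8×(633−553) = 5390 J.

5390 J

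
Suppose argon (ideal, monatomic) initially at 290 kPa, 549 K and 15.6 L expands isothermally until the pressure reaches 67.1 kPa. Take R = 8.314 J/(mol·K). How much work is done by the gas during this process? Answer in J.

6620 J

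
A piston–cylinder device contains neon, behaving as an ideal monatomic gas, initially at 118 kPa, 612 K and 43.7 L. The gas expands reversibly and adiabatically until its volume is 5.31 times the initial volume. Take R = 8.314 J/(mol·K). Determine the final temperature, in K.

201 K

Adiabatic: TV^(γ−1) = const ⇒ T₂ = 612×(0.188)^0.667 = 201 K; PV^γ = const ⇒ P₂ = 7.30 kPa.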